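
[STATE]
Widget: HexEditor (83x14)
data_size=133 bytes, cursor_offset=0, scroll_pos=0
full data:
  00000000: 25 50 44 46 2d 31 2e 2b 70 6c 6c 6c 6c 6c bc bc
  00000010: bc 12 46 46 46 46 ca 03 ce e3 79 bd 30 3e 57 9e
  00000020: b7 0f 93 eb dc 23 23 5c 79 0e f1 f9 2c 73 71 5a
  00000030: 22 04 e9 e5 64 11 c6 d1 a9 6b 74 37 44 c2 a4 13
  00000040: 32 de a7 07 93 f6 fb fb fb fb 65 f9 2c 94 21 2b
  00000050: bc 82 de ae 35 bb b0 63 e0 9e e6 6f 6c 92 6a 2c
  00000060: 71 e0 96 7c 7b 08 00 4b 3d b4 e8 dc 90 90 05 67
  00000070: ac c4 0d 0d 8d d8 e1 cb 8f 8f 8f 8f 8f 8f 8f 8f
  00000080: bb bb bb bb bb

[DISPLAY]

00000000  25 50 44 46 2d 31 2e 2b  70 6c 6c 6c 6c 6c bc bc  |%PDF-1.+plllll..|     
00000010  bc 12 46 46 46 46 ca 03  ce e3 79 bd 30 3e 57 9e  |..FFFF....y.0>W.|     
00000020  b7 0f 93 eb dc 23 23 5c  79 0e f1 f9 2c 73 71 5a  |.....##\y...,sqZ|     
00000030  22 04 e9 e5 64 11 c6 d1  a9 6b 74 37 44 c2 a4 13  |"...d....kt7D...|     
00000040  32 de a7 07 93 f6 fb fb  fb fb 65 f9 2c 94 21 2b  |2.........e.,.!+|     
00000050  bc 82 de ae 35 bb b0 63  e0 9e e6 6f 6c 92 6a 2c  |....5..c...ol.j,|     
00000060  71 e0 96 7c 7b 08 00 4b  3d b4 e8 dc 90 90 05 67  |q..|{..K=......g|     
00000070  ac c4 0d 0d 8d d8 e1 cb  8f 8f 8f 8f 8f 8f 8f 8f  |................|     
00000080  bb bb bb bb bb                                    |.....           |     
                                                                                   
                                                                                   
                                                                                   
                                                                                   
                                                                                   


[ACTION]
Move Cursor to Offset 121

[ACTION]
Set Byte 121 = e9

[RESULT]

00000000  25 50 44 46 2d 31 2e 2b  70 6c 6c 6c 6c 6c bc bc  |%PDF-1.+plllll..|     
00000010  bc 12 46 46 46 46 ca 03  ce e3 79 bd 30 3e 57 9e  |..FFFF....y.0>W.|     
00000020  b7 0f 93 eb dc 23 23 5c  79 0e f1 f9 2c 73 71 5a  |.....##\y...,sqZ|     
00000030  22 04 e9 e5 64 11 c6 d1  a9 6b 74 37 44 c2 a4 13  |"...d....kt7D...|     
00000040  32 de a7 07 93 f6 fb fb  fb fb 65 f9 2c 94 21 2b  |2.........e.,.!+|     
00000050  bc 82 de ae 35 bb b0 63  e0 9e e6 6f 6c 92 6a 2c  |....5..c...ol.j,|     
00000060  71 e0 96 7c 7b 08 00 4b  3d b4 e8 dc 90 90 05 67  |q..|{..K=......g|     
00000070  ac c4 0d 0d 8d d8 e1 cb  8f E9 8f 8f 8f 8f 8f 8f  |................|     
00000080  bb bb bb bb bb                                    |.....           |     
                                                                                   
                                                                                   
                                                                                   
                                                                                   
                                                                                   


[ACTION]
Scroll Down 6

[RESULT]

00000060  71 e0 96 7c 7b 08 00 4b  3d b4 e8 dc 90 90 05 67  |q..|{..K=......g|     
00000070  ac c4 0d 0d 8d d8 e1 cb  8f E9 8f 8f 8f 8f 8f 8f  |................|     
00000080  bb bb bb bb bb                                    |.....           |     
                                                                                   
                                                                                   
                                                                                   
                                                                                   
                                                                                   
                                                                                   
                                                                                   
                                                                                   
                                                                                   
                                                                                   
                                                                                   


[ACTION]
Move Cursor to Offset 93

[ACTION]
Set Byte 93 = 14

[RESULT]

00000060  71 e0 96 7c 7b 08 00 4b  3d b4 e8 dc 90 90 05 67  |q..|{..K=......g|     
00000070  ac c4 0d 0d 8d d8 e1 cb  8f e9 8f 8f 8f 8f 8f 8f  |................|     
00000080  bb bb bb bb bb                                    |.....           |     
                                                                                   
                                                                                   
                                                                                   
                                                                                   
                                                                                   
                                                                                   
                                                                                   
                                                                                   
                                                                                   
                                                                                   
                                                                                   


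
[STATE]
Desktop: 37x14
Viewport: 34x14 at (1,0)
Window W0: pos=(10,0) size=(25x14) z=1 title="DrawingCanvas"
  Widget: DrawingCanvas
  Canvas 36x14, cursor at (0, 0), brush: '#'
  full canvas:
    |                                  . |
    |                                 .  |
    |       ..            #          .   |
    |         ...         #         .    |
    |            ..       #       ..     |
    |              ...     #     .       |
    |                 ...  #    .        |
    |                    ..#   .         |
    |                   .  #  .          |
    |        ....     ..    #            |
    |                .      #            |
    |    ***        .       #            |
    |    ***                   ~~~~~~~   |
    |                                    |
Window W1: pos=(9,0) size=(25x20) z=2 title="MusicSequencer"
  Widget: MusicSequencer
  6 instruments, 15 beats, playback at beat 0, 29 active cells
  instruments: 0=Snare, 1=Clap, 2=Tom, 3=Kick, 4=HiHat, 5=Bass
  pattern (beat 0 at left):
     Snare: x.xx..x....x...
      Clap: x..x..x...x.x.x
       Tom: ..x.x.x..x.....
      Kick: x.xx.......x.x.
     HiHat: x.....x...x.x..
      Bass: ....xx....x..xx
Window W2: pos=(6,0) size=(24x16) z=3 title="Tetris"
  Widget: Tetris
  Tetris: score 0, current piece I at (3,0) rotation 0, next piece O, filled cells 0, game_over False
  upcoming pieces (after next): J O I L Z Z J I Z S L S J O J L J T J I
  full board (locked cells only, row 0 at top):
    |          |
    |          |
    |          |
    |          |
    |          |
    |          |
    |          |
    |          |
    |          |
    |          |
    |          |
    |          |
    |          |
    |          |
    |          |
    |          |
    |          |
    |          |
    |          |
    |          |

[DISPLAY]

     ┏━━━━━━━━━━━━━━━━━━━━━━┓━━━┓┓
     ┃ Tetris               ┃   ┃┃
     ┠──────────────────────┨───┨┨
     ┃          │Next:      ┃4  ┃┃
     ┃          │▓▓         ┃·  ┃┃
     ┃          │▓▓         ┃█  ┃┃
     ┃          │           ┃·  ┃┃
     ┃          │           ┃·  ┃┃
     ┃          │           ┃·  ┃┃
     ┃          │Score:     ┃█  ┃┃
     ┃          │0          ┃   ┃┃
     ┃          │           ┃   ┃┃
     ┃          │           ┃   ┃┃
     ┃          │           ┃   ┃┛


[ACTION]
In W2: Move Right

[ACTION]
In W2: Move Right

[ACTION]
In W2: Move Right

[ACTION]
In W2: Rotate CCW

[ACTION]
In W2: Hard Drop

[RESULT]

     ┏━━━━━━━━━━━━━━━━━━━━━━┓━━━┓┓
     ┃ Tetris               ┃   ┃┃
     ┠──────────────────────┨───┨┨
     ┃          │Next:      ┃4  ┃┃
     ┃          │█          ┃·  ┃┃
     ┃          │███        ┃█  ┃┃
     ┃          │           ┃·  ┃┃
     ┃          │           ┃·  ┃┃
     ┃          │           ┃·  ┃┃
     ┃          │Score:     ┃█  ┃┃
     ┃          │0          ┃   ┃┃
     ┃      █   │           ┃   ┃┃
     ┃      █   │           ┃   ┃┃
     ┃      █   │           ┃   ┃┛


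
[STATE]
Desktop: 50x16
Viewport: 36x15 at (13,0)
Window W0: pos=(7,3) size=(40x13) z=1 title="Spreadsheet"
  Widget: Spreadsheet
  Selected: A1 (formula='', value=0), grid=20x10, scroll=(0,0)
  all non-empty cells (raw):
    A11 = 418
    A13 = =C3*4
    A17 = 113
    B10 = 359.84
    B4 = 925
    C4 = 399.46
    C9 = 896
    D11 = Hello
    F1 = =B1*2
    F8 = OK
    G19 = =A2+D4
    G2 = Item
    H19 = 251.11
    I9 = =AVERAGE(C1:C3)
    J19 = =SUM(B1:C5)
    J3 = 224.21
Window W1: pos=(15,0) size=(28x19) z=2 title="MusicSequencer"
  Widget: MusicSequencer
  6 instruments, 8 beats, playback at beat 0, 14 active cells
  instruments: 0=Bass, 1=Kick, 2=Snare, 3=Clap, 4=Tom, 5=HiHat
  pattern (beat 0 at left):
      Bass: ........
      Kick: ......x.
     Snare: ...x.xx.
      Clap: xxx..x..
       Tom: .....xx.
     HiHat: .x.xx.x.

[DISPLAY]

  ┏━━━━━━━━━━━━━━━━━━━━━━━━━━┓      
  ┃ MusicSequencer           ┃      
  ┠──────────────────────────┨      
━━┃      ▼1234567            ┃━━━┓  
ad┃  Bass········            ┃   ┃  
──┃  Kick······█·            ┃───┨  
  ┃ Snare···█·██·            ┃   ┃  
  ┃  Clap███··█··            ┃   ┃  
--┃   Tom·····██·            ┃---┃  
  ┃ HiHat·█·██·█·            ┃0  ┃  
  ┃                          ┃0  ┃  
  ┃                          ┃0  ┃  
  ┃                          ┃0  ┃  
  ┃                          ┃0  ┃  
  ┃                          ┃0  ┃  


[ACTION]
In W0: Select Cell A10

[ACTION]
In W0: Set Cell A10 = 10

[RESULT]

  ┏━━━━━━━━━━━━━━━━━━━━━━━━━━┓      
  ┃ MusicSequencer           ┃      
  ┠──────────────────────────┨      
━━┃      ▼1234567            ┃━━━┓  
ad┃  Bass········            ┃   ┃  
──┃  Kick······█·            ┃───┨  
10┃ Snare···█·██·            ┃   ┃  
  ┃  Clap███··█··            ┃   ┃  
--┃   Tom·····██·            ┃---┃  
  ┃ HiHat·█·██·█·            ┃0  ┃  
  ┃                          ┃0  ┃  
  ┃                          ┃0  ┃  
  ┃                          ┃0  ┃  
  ┃                          ┃0  ┃  
  ┃                          ┃0  ┃  


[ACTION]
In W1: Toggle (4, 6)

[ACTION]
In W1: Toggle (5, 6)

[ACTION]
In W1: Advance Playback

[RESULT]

  ┏━━━━━━━━━━━━━━━━━━━━━━━━━━┓      
  ┃ MusicSequencer           ┃      
  ┠──────────────────────────┨      
━━┃      0▼234567            ┃━━━┓  
ad┃  Bass········            ┃   ┃  
──┃  Kick······█·            ┃───┨  
10┃ Snare···█·██·            ┃   ┃  
  ┃  Clap███··█··            ┃   ┃  
--┃   Tom·····█··            ┃---┃  
  ┃ HiHat·█·██···            ┃0  ┃  
  ┃                          ┃0  ┃  
  ┃                          ┃0  ┃  
  ┃                          ┃0  ┃  
  ┃                          ┃0  ┃  
  ┃                          ┃0  ┃  


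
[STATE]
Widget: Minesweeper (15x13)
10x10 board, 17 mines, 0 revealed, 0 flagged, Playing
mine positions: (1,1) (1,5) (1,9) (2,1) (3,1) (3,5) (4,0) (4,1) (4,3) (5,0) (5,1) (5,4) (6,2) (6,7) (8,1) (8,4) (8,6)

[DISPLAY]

■■■■■■■■■■     
■■■■■■■■■■     
■■■■■■■■■■     
■■■■■■■■■■     
■■■■■■■■■■     
■■■■■■■■■■     
■■■■■■■■■■     
■■■■■■■■■■     
■■■■■■■■■■     
■■■■■■■■■■     
               
               
               


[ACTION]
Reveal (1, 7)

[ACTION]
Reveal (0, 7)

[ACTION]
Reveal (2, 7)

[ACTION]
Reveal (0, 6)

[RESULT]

■■■■■■1 1■     
■■■■■■1 1■     
■■■■■■2 11     
■■■■■■1        
■■■■■■1        
■■■■■■111      
■■■■■■■■1      
■■■■■■■21      
■■■■■■■1       
■■■■■■■1       
               
               
               


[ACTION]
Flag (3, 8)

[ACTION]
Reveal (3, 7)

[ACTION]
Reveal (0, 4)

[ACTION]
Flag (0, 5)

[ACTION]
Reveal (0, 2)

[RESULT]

■■1■1⚑1 1■     
■■■■■■1 1■     
■■■■■■2 11     
■■■■■■1        
■■■■■■1        
■■■■■■111      
■■■■■■■■1      
■■■■■■■21      
■■■■■■■1       
■■■■■■■1       
               
               
               


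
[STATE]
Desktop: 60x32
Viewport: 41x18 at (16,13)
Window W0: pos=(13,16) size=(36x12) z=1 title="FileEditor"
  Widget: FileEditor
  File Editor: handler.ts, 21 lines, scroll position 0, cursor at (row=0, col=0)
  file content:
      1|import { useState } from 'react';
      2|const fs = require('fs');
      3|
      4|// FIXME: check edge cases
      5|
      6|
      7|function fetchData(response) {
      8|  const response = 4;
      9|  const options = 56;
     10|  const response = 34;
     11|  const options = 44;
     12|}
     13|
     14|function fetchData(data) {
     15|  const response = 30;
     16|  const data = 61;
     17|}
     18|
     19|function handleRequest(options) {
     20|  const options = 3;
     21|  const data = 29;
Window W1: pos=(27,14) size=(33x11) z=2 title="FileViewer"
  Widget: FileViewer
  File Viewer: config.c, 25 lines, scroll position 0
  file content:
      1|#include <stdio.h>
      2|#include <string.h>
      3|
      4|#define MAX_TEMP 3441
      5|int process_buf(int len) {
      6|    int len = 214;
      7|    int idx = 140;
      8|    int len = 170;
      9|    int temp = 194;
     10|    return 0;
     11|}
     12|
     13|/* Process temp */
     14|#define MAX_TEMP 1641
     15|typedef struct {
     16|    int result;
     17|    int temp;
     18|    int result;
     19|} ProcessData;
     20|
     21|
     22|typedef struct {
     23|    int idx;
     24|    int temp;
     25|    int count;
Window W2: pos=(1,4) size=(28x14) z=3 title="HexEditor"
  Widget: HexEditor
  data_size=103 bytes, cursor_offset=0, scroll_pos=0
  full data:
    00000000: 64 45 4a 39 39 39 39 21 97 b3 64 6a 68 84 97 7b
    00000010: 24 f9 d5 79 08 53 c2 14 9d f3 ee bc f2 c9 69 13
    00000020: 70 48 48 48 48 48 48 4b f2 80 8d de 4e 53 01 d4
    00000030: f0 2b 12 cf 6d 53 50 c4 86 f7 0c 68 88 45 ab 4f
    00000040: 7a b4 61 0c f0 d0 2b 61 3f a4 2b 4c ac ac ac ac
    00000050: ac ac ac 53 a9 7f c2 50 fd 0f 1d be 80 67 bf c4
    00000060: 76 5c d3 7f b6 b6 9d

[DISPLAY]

c d3 7f b6 b┃                            
            ┃━━━━━━━━━━━━━━━━━━━━━━━━━━━━
            ┃FileViewer                  
            ┃────────────────────────────
━━━━━━━━━━━━┛include <stdio.h>           
───────────┃#include <string.h>          
port { useS┃                             
nst fs = re┃#define MAX_TEMP 3441        
           ┃int process_buf(int len) {   
 FIXME: che┃    int len = 214;           
           ┃    int idx = 140;           
           ┗━━━━━━━━━━━━━━━━━━━━━━━━━━━━━
nction fetchData(response) {   ░┃        
const response = 4;            ▼┃        
━━━━━━━━━━━━━━━━━━━━━━━━━━━━━━━━┛        
                                         
                                         
                                         


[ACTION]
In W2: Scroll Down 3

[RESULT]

            ┃                            
            ┃━━━━━━━━━━━━━━━━━━━━━━━━━━━━
            ┃FileViewer                  
            ┃────────────────────────────
━━━━━━━━━━━━┛include <stdio.h>           
───────────┃#include <string.h>          
port { useS┃                             
nst fs = re┃#define MAX_TEMP 3441        
           ┃int process_buf(int len) {   
 FIXME: che┃    int len = 214;           
           ┃    int idx = 140;           
           ┗━━━━━━━━━━━━━━━━━━━━━━━━━━━━━
nction fetchData(response) {   ░┃        
const response = 4;            ▼┃        
━━━━━━━━━━━━━━━━━━━━━━━━━━━━━━━━┛        
                                         
                                         
                                         


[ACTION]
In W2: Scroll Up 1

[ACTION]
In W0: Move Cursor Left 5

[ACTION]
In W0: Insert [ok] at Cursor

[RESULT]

            ┃                            
            ┃━━━━━━━━━━━━━━━━━━━━━━━━━━━━
            ┃FileViewer                  
            ┃────────────────────────────
━━━━━━━━━━━━┛include <stdio.h>           
───────────┃#include <string.h>          
█mport { us┃                             
nst fs = re┃#define MAX_TEMP 3441        
           ┃int process_buf(int len) {   
 FIXME: che┃    int len = 214;           
           ┃    int idx = 140;           
           ┗━━━━━━━━━━━━━━━━━━━━━━━━━━━━━
nction fetchData(response) {   ░┃        
const response = 4;            ▼┃        
━━━━━━━━━━━━━━━━━━━━━━━━━━━━━━━━┛        
                                         
                                         
                                         


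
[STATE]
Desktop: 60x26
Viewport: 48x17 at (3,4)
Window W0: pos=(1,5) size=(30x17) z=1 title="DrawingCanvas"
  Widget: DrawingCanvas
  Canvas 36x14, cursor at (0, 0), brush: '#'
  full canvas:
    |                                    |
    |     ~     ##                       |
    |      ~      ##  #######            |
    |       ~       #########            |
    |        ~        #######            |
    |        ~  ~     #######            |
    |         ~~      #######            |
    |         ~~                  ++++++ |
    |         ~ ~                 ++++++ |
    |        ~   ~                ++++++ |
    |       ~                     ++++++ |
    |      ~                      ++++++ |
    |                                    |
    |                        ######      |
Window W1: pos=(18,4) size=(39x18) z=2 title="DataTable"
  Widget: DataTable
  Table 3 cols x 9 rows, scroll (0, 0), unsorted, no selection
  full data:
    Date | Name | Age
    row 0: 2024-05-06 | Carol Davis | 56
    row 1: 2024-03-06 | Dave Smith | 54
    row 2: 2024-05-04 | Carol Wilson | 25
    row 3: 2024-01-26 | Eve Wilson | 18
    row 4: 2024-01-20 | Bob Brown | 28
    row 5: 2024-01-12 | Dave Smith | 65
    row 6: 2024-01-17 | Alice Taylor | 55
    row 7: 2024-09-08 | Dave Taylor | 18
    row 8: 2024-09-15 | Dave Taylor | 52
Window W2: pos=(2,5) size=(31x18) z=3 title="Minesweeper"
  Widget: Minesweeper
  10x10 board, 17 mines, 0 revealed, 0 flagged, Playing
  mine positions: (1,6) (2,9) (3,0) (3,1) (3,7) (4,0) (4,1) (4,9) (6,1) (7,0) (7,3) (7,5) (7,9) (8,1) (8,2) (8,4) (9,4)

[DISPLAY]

               ┏━━━━━━━━━━━━━━━━━━━━━━━━━━━━━━━━
━━━━━━━━━━━━━━━━━━━━━━━━━━━━━┓                  
 Minesweeper                 ┃──────────────────
─────────────────────────────┨e        │Age     
■■■■■■■■■■                   ┃─────────┼───     
■■■■■■■■■■                   ┃ol Davis │56      
■■■■■■■■■■                   ┃e Smith  │54      
■■■■■■■■■■                   ┃ol Wilson│25      
■■■■■■■■■■                   ┃ Wilson  │18      
■■■■■■■■■■                   ┃ Brown   │28      
■■■■■■■■■■                   ┃e Smith  │65      
■■■■■■■■■■                   ┃ce Taylor│55      
■■■■■■■■■■                   ┃e Taylor │18      
■■■■■■■■■■                   ┃e Taylor │52      
                             ┃                  
                             ┃                  
                             ┃                  


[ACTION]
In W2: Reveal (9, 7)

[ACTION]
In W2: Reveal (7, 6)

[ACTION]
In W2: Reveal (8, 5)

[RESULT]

               ┏━━━━━━━━━━━━━━━━━━━━━━━━━━━━━━━━
━━━━━━━━━━━━━━━━━━━━━━━━━━━━━┓                  
 Minesweeper                 ┃──────────────────
─────────────────────────────┨e        │Age     
     1■■■■                   ┃─────────┼───     
     1■■■■                   ┃ol Davis │56      
221  12■■■                   ┃e Smith  │54      
■■2   1■■■                   ┃ol Wilson│25      
■■2   112■                   ┃ Wilson  │18      
■■2     1■                   ┃ Brown   │28      
■■21211 1■                   ┃e Smith  │65      
■■■■■■1 1■                   ┃ce Taylor│55      
■■■■■31 11                   ┃e Taylor │18      
■■■■■2                       ┃e Taylor │52      
                             ┃                  
                             ┃                  
                             ┃                  


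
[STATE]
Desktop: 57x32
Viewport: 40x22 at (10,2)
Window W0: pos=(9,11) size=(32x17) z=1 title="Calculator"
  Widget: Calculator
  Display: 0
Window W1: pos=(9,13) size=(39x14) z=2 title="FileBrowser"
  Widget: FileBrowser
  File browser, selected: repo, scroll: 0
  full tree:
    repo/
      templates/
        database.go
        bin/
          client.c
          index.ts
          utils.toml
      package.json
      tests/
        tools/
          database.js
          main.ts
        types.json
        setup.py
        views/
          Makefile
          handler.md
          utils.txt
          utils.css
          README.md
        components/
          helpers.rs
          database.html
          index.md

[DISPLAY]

                                        
                                        
                                        
                                        
                                        
                                        
                                        
                                        
                                        
━━━━━━━━━━━━━━━━━━━━━━━━━━━━━━┓         
 Calculator                   ┃         
━━━━━━━━━━━━━━━━━━━━━━━━━━━━━━━━━━━━━┓  
 FileBrowser                         ┃  
─────────────────────────────────────┨  
> [-] repo/                          ┃  
    [+] templates/                   ┃  
    package.json                     ┃  
    [+] tests/                       ┃  
                                     ┃  
                                     ┃  
                                     ┃  
                                     ┃  


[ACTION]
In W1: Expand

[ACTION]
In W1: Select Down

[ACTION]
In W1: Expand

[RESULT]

                                        
                                        
                                        
                                        
                                        
                                        
                                        
                                        
                                        
━━━━━━━━━━━━━━━━━━━━━━━━━━━━━━┓         
 Calculator                   ┃         
━━━━━━━━━━━━━━━━━━━━━━━━━━━━━━━━━━━━━┓  
 FileBrowser                         ┃  
─────────────────────────────────────┨  
  [-] repo/                          ┃  
  > [-] templates/                   ┃  
      database.go                    ┃  
      [+] bin/                       ┃  
    package.json                     ┃  
    [+] tests/                       ┃  
                                     ┃  
                                     ┃  


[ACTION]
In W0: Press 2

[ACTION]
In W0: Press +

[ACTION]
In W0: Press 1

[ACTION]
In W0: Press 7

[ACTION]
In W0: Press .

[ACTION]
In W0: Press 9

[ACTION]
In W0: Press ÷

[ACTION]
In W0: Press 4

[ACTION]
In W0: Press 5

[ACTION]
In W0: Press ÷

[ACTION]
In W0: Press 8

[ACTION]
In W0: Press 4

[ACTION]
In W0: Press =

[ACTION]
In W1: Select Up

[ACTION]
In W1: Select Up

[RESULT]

                                        
                                        
                                        
                                        
                                        
                                        
                                        
                                        
                                        
━━━━━━━━━━━━━━━━━━━━━━━━━━━━━━┓         
 Calculator                   ┃         
━━━━━━━━━━━━━━━━━━━━━━━━━━━━━━━━━━━━━┓  
 FileBrowser                         ┃  
─────────────────────────────────────┨  
> [-] repo/                          ┃  
    [-] templates/                   ┃  
      database.go                    ┃  
      [+] bin/                       ┃  
    package.json                     ┃  
    [+] tests/                       ┃  
                                     ┃  
                                     ┃  


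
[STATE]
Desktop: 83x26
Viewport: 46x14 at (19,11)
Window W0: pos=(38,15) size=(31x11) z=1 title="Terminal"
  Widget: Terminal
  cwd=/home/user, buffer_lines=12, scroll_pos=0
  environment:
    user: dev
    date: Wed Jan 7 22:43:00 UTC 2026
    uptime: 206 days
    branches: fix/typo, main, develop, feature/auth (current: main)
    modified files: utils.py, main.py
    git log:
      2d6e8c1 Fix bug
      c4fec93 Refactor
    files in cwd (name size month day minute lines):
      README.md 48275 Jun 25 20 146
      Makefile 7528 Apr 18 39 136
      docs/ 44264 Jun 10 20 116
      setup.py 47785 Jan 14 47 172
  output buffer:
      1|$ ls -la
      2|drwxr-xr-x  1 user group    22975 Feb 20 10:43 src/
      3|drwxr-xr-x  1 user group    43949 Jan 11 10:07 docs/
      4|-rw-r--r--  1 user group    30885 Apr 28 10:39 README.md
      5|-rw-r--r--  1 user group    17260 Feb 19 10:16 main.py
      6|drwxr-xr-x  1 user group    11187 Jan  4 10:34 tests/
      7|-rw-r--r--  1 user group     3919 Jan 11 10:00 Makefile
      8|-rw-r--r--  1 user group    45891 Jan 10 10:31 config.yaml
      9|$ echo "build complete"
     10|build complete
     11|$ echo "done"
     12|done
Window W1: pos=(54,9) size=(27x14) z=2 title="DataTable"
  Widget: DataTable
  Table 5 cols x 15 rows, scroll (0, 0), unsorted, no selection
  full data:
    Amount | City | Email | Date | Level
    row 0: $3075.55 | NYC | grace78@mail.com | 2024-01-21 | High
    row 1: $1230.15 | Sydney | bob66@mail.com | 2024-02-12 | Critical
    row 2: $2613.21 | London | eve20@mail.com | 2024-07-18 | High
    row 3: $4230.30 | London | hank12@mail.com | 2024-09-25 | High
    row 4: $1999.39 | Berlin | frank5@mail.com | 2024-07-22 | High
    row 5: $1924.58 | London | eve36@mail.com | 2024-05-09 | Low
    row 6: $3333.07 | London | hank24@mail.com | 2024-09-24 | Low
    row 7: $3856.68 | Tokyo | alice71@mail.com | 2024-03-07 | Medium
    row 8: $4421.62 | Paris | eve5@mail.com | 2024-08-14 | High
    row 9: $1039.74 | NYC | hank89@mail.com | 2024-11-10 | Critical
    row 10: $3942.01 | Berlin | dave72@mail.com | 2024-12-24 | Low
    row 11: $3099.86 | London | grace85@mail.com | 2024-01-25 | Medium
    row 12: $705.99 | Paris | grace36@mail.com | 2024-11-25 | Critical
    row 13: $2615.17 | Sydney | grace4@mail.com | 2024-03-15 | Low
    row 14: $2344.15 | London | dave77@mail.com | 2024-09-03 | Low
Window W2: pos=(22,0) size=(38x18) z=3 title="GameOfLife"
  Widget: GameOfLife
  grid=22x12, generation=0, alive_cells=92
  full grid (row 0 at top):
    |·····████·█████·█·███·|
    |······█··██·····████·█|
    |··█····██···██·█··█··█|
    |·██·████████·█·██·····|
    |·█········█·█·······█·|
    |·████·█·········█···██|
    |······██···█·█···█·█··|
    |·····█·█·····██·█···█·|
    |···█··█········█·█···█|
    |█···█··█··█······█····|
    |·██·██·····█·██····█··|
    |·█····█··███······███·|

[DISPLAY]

   ┃·····█·█·····██·█···█·              ┃─────
   ┃···█··█········█·█···█              ┃t  │C
   ┃█···█··█··█······█····              ┃───┼─
   ┃·██·██·····█·██····█··              ┃.55│N
   ┃·█····█··███······███·              ┃.15│S
   ┃                                    ┃.21│L
   ┗━━━━━━━━━━━━━━━━━━━━━━━━━━━━━━━━━━━━┛.30│L
                   ┃$ ls -la       ┃$1999.39│B
                   ┃drwxr-xr-x  1 u┃$1924.58│L
                   ┃drwxr-xr-x  1 u┃$3333.07│L
                   ┃-rw-r--r--  1 u┃$3856.68│T
                   ┃-rw-r--r--  1 u┗━━━━━━━━━━
                   ┃drwxr-xr-x  1 user group  
                   ┃-rw-r--r--  1 user group  


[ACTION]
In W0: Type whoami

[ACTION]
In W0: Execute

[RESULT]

   ┃·····█·█·····██·█···█·              ┃─────
   ┃···█··█········█·█···█              ┃t  │C
   ┃█···█··█··█······█····              ┃───┼─
   ┃·██·██·····█·██····█··              ┃.55│N
   ┃·█····█··███······███·              ┃.15│S
   ┃                                    ┃.21│L
   ┗━━━━━━━━━━━━━━━━━━━━━━━━━━━━━━━━━━━━┛.30│L
                   ┃$ echo "build c┃$1999.39│B
                   ┃build complete ┃$1924.58│L
                   ┃$ echo "done"  ┃$3333.07│L
                   ┃done           ┃$3856.68│T
                   ┃$ whoami       ┗━━━━━━━━━━
                   ┃dev                       
                   ┃$ █                       


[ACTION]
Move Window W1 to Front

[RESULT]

   ┃·····█·█·····██·█···█·         ┠──────────
   ┃···█··█········█·█···█         ┃Amount  │C
   ┃█···█··█··█······█····         ┃────────┼─
   ┃·██·██·····█·██····█··         ┃$3075.55│N
   ┃·█····█··███······███·         ┃$1230.15│S
   ┃                               ┃$2613.21│L
   ┗━━━━━━━━━━━━━━━━━━━━━━━━━━━━━━━┃$4230.30│L
                   ┃$ echo "build c┃$1999.39│B
                   ┃build complete ┃$1924.58│L
                   ┃$ echo "done"  ┃$3333.07│L
                   ┃done           ┃$3856.68│T
                   ┃$ whoami       ┗━━━━━━━━━━
                   ┃dev                       
                   ┃$ █                       


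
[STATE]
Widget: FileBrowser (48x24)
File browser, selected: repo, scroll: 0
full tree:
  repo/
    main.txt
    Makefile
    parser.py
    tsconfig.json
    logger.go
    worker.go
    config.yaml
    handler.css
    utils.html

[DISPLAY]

> [-] repo/                                     
    main.txt                                    
    Makefile                                    
    parser.py                                   
    tsconfig.json                               
    logger.go                                   
    worker.go                                   
    config.yaml                                 
    handler.css                                 
    utils.html                                  
                                                
                                                
                                                
                                                
                                                
                                                
                                                
                                                
                                                
                                                
                                                
                                                
                                                
                                                


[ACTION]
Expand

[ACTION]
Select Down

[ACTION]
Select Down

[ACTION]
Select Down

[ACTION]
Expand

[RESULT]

  [-] repo/                                     
    main.txt                                    
    Makefile                                    
  > parser.py                                   
    tsconfig.json                               
    logger.go                                   
    worker.go                                   
    config.yaml                                 
    handler.css                                 
    utils.html                                  
                                                
                                                
                                                
                                                
                                                
                                                
                                                
                                                
                                                
                                                
                                                
                                                
                                                
                                                


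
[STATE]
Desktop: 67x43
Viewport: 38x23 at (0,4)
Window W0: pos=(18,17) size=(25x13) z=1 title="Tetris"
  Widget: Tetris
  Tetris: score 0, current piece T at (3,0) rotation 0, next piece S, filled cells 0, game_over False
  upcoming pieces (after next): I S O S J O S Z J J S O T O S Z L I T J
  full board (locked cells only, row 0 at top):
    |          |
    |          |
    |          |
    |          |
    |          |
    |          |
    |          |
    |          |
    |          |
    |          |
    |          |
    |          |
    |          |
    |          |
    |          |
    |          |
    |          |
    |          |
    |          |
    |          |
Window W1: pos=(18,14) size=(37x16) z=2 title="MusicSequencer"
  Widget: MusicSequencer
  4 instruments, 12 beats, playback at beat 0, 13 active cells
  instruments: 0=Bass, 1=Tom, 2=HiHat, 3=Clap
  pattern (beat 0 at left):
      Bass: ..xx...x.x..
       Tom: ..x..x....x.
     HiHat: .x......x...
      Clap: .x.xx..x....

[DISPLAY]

                                      
                                      
                                      
                                      
                                      
                                      
                                      
                                      
                                      
                                      
                  ┏━━━━━━━━━━━━━━━━━━━
                  ┃ MusicSequencer    
                  ┠───────────────────
                  ┃      ▼12345678901 
                  ┃  Bass··██···█·█·· 
                  ┃   Tom··█··█····█· 
                  ┃ HiHat·█······█··· 
                  ┃  Clap·█·██··█···· 
                  ┃                   
                  ┃                   
                  ┃                   
                  ┃                   
                  ┃                   


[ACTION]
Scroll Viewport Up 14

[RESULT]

                                      
                                      
                                      
                                      
                                      
                                      
                                      
                                      
                                      
                                      
                                      
                                      
                                      
                                      
                  ┏━━━━━━━━━━━━━━━━━━━
                  ┃ MusicSequencer    
                  ┠───────────────────
                  ┃      ▼12345678901 
                  ┃  Bass··██···█·█·· 
                  ┃   Tom··█··█····█· 
                  ┃ HiHat·█······█··· 
                  ┃  Clap·█·██··█···· 
                  ┃                   


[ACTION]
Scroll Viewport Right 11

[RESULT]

                                      
                                      
                                      
                                      
                                      
                                      
                                      
                                      
                                      
                                      
                                      
                                      
                                      
                                      
       ┏━━━━━━━━━━━━━━━━━━━━━━━━━━━━━━
       ┃ MusicSequencer               
       ┠──────────────────────────────
       ┃      ▼12345678901            
       ┃  Bass··██···█·█··            
       ┃   Tom··█··█····█·            
       ┃ HiHat·█······█···            
       ┃  Clap·█·██··█····            
       ┃                              


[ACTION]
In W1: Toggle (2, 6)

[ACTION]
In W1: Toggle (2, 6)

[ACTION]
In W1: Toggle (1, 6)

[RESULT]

                                      
                                      
                                      
                                      
                                      
                                      
                                      
                                      
                                      
                                      
                                      
                                      
                                      
                                      
       ┏━━━━━━━━━━━━━━━━━━━━━━━━━━━━━━
       ┃ MusicSequencer               
       ┠──────────────────────────────
       ┃      ▼12345678901            
       ┃  Bass··██···█·█··            
       ┃   Tom··█··██···█·            
       ┃ HiHat·█······█···            
       ┃  Clap·█·██··█····            
       ┃                              
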